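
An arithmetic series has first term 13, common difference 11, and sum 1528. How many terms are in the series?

Using S = n/2 × [2a + (n-1)d]
1528 = n/2 × [2(13) + (n-1)(11)]
1528 = n/2 × [26 + 11n - 11]
3056 = n × [15 + 11n]
11n² + (15)n - 3056 = 0
Discriminant: Δ = (15)² - 4(11)(-3056) = 225 + 134464 = 134689
√Δ = 367
n = [-(15) + √Δ] / (2·11) = (-15 + 367) / 22 = 352 / 22 = 16
(The negative root is discarded since n must be a positive integer.)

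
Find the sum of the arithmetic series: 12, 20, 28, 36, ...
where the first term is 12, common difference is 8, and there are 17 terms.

Sₙ = n/2 × (first + last)
Last term = a + (n-1)d = 12 + (17-1)×8 = 140
S_17 = 17/2 × (12 + 140)
S_17 = 17/2 × 152 = 1292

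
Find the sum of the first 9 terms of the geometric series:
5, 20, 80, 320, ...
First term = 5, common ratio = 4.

Sₙ = a(1 - rⁿ) / (1 - r)
S_9 = 5(1 - 4^9) / (1 - 4)
S_9 = 5(1 - 262144) / (-3)
S_9 = 436905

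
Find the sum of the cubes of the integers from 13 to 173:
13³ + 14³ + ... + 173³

Use ∑_{k=1}^{n} k³ = [n(n+1)/2]², then subtract the first 12 terms.
∑_{k=1}^{173} k³ = [173×174/2]² = 15051² = 226532601
∑_{k=1}^{12} k³ = [12×13/2]² = 78² = 6084
∑_{k=13}^{173} k³ = 226532601 - 6084 = 226526517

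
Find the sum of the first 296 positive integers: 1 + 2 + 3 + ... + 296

Formula: ∑k = n(n+1)/2
= 296×297/2
= 87912/2
= 43956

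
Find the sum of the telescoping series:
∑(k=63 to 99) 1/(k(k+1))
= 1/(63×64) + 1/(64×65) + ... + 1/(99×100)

Partial fractions: 1/(k(k+1)) = 1/k - 1/(k+1)
The series telescopes:
= (1/63 - 1/64) + (1/64 - 1/65) + ... + (1/99 - 1/100)
= 1/63 - 1/100
= 37/6300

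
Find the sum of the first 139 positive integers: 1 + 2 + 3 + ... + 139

Formula: ∑k = n(n+1)/2
= 139×140/2
= 19460/2
= 9730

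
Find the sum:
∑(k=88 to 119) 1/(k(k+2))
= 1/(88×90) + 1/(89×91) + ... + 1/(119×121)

Partial fractions: 1/(k(k+2)) = (1/2)[1/k - 1/(k+2)]
Telescoping leaves the first two and last two terms:
= (1/2)[1/88 + 1/89 - 1/120 - 1/121]
= 1939/646140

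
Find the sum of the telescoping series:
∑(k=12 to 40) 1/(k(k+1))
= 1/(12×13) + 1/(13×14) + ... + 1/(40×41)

Partial fractions: 1/(k(k+1)) = 1/k - 1/(k+1)
The series telescopes:
= (1/12 - 1/13) + (1/13 - 1/14) + ... + (1/40 - 1/41)
= 1/12 - 1/41
= 29/492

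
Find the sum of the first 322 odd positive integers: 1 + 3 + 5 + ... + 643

Sum of first n odd numbers = n²
= 322²
= 103684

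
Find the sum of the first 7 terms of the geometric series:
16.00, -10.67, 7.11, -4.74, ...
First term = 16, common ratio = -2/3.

Sₙ = a(1 - rⁿ) / (1 - r)
S_7 = 16(1 - (-2/3)^7) / (1 - (-2/3))
S_7 = 16(1 - (-128/2187)) / (5/3)
S_7 = 7408/729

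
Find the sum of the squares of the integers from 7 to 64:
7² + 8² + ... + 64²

Use ∑_{k=1}^{n} k² = n(n+1)(2n+1)/6, then subtract the first 6 terms.
∑_{k=1}^{64} k² = 64×65×129/6 = 89440
∑_{k=1}^{6} k² = 6×7×13/6 = 91
∑_{k=7}^{64} k² = 89440 - 91 = 89349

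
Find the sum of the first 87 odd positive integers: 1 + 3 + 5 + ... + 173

Sum of first n odd numbers = n²
= 87²
= 7569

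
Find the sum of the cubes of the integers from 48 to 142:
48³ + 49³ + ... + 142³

Use ∑_{k=1}^{n} k³ = [n(n+1)/2]², then subtract the first 47 terms.
∑_{k=1}^{142} k³ = [142×143/2]² = 10153² = 103083409
∑_{k=1}^{47} k³ = [47×48/2]² = 1128² = 1272384
∑_{k=48}^{142} k³ = 103083409 - 1272384 = 101811025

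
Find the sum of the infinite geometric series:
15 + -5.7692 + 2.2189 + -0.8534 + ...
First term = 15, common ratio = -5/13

For |r| < 1, S = a / (1 - r)
S = 15 / (1 - (-5/13))
S = 15 / (18/13)
S = 65/6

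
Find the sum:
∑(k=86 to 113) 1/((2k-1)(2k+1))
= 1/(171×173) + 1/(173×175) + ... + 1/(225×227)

Partial fractions: 1/((2k-1)(2k+1)) = (1/2)[1/(2k-1) - 1/(2k+1)]
The series telescopes:
= (1/2)[1/171 - 1/227]
= 28/38817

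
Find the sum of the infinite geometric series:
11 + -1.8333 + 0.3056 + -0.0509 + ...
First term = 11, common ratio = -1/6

For |r| < 1, S = a / (1 - r)
S = 11 / (1 - (-1/6))
S = 11 / (7/6)
S = 66/7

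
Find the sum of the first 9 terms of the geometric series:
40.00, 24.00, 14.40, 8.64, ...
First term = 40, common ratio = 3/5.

Sₙ = a(1 - rⁿ) / (1 - r)
S_9 = 40(1 - (3/5)^9) / (1 - (3/5))
S_9 = 40(1 - (19683/1953125)) / (2/5)
S_9 = 7733768/78125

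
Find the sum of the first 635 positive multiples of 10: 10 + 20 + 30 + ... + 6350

Factor out 10: = 10(1 + 2 + ... + 635) = 10 × n(n+1)/2
= 10 × 635×636/2
= 10 × 201930
= 2019300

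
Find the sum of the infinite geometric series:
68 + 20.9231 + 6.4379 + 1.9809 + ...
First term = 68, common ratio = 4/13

For |r| < 1, S = a / (1 - r)
S = 68 / (1 - (4/13))
S = 68 / (9/13)
S = 884/9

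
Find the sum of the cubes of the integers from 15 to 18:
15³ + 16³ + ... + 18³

Use ∑_{k=1}^{n} k³ = [n(n+1)/2]², then subtract the first 14 terms.
∑_{k=1}^{18} k³ = [18×19/2]² = 171² = 29241
∑_{k=1}^{14} k³ = [14×15/2]² = 105² = 11025
∑_{k=15}^{18} k³ = 29241 - 11025 = 18216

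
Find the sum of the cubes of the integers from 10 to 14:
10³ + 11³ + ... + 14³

Use ∑_{k=1}^{n} k³ = [n(n+1)/2]², then subtract the first 9 terms.
∑_{k=1}^{14} k³ = [14×15/2]² = 105² = 11025
∑_{k=1}^{9} k³ = [9×10/2]² = 45² = 2025
∑_{k=10}^{14} k³ = 11025 - 2025 = 9000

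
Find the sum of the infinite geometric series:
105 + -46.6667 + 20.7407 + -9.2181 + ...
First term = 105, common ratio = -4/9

For |r| < 1, S = a / (1 - r)
S = 105 / (1 - (-4/9))
S = 105 / (13/9)
S = 945/13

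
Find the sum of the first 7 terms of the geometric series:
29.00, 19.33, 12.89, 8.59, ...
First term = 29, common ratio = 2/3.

Sₙ = a(1 - rⁿ) / (1 - r)
S_7 = 29(1 - (2/3)^7) / (1 - (2/3))
S_7 = 29(1 - (128/2187)) / (1/3)
S_7 = 59711/729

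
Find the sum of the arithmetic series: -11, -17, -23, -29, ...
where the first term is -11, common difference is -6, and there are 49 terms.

Sₙ = n/2 × (first + last)
Last term = a + (n-1)d = -11 + (49-1)×(-6) = -299
S_49 = 49/2 × (-11 + (-299))
S_49 = 49/2 × (-310) = -7595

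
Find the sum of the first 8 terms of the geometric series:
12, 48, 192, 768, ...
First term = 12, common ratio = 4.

Sₙ = a(1 - rⁿ) / (1 - r)
S_8 = 12(1 - 4^8) / (1 - 4)
S_8 = 12(1 - 65536) / (-3)
S_8 = 262140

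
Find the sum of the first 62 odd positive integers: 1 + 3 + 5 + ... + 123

Sum of first n odd numbers = n²
= 62²
= 3844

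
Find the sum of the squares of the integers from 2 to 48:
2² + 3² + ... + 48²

Use ∑_{k=1}^{n} k² = n(n+1)(2n+1)/6, then subtract the first 1 terms.
∑_{k=1}^{48} k² = 48×49×97/6 = 38024
∑_{k=1}^{1} k² = 1×2×3/6 = 1
∑_{k=2}^{48} k² = 38024 - 1 = 38023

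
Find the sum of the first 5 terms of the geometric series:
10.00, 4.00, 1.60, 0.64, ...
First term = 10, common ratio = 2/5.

Sₙ = a(1 - rⁿ) / (1 - r)
S_5 = 10(1 - (2/5)^5) / (1 - (2/5))
S_5 = 10(1 - (32/3125)) / (3/5)
S_5 = 2062/125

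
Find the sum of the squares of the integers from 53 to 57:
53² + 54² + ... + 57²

Use ∑_{k=1}^{n} k² = n(n+1)(2n+1)/6, then subtract the first 52 terms.
∑_{k=1}^{57} k² = 57×58×115/6 = 63365
∑_{k=1}^{52} k² = 52×53×105/6 = 48230
∑_{k=53}^{57} k² = 63365 - 48230 = 15135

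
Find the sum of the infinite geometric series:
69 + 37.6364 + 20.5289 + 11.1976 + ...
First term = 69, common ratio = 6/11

For |r| < 1, S = a / (1 - r)
S = 69 / (1 - (6/11))
S = 69 / (5/11)
S = 759/5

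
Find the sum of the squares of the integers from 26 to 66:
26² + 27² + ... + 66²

Use ∑_{k=1}^{n} k² = n(n+1)(2n+1)/6, then subtract the first 25 terms.
∑_{k=1}^{66} k² = 66×67×133/6 = 98021
∑_{k=1}^{25} k² = 25×26×51/6 = 5525
∑_{k=26}^{66} k² = 98021 - 5525 = 92496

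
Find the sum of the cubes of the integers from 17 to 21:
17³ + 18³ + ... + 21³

Use ∑_{k=1}^{n} k³ = [n(n+1)/2]², then subtract the first 16 terms.
∑_{k=1}^{21} k³ = [21×22/2]² = 231² = 53361
∑_{k=1}^{16} k³ = [16×17/2]² = 136² = 18496
∑_{k=17}^{21} k³ = 53361 - 18496 = 34865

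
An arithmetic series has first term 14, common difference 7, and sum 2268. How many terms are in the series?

Using S = n/2 × [2a + (n-1)d]
2268 = n/2 × [2(14) + (n-1)(7)]
2268 = n/2 × [28 + 7n - 7]
4536 = n × [21 + 7n]
7n² + (21)n - 4536 = 0
Discriminant: Δ = (21)² - 4(7)(-4536) = 441 + 127008 = 127449
√Δ = 357
n = [-(21) + √Δ] / (2·7) = (-21 + 357) / 14 = 336 / 14 = 24
(The negative root is discarded since n must be a positive integer.)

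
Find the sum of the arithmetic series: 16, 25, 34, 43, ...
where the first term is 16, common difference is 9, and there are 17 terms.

Sₙ = n/2 × (first + last)
Last term = a + (n-1)d = 16 + (17-1)×9 = 160
S_17 = 17/2 × (16 + 160)
S_17 = 17/2 × 176 = 1496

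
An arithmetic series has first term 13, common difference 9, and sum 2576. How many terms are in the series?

Using S = n/2 × [2a + (n-1)d]
2576 = n/2 × [2(13) + (n-1)(9)]
2576 = n/2 × [26 + 9n - 9]
5152 = n × [17 + 9n]
9n² + (17)n - 5152 = 0
Discriminant: Δ = (17)² - 4(9)(-5152) = 289 + 185472 = 185761
√Δ = 431
n = [-(17) + √Δ] / (2·9) = (-17 + 431) / 18 = 414 / 18 = 23
(The negative root is discarded since n must be a positive integer.)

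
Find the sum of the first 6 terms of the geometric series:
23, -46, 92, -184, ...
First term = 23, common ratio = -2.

Sₙ = a(1 - rⁿ) / (1 - r)
S_6 = 23(1 - (-2)^6) / (1 - (-2))
S_6 = 23(1 - 64) / (3)
S_6 = -483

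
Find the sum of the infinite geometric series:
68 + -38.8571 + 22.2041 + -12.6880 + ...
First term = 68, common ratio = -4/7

For |r| < 1, S = a / (1 - r)
S = 68 / (1 - (-4/7))
S = 68 / (11/7)
S = 476/11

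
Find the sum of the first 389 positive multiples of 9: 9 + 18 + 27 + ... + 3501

Factor out 9: = 9(1 + 2 + ... + 389) = 9 × n(n+1)/2
= 9 × 389×390/2
= 9 × 75855
= 682695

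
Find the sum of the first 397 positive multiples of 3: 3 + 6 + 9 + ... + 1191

Factor out 3: = 3(1 + 2 + ... + 397) = 3 × n(n+1)/2
= 3 × 397×398/2
= 3 × 79003
= 237009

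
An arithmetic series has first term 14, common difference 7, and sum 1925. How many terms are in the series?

Using S = n/2 × [2a + (n-1)d]
1925 = n/2 × [2(14) + (n-1)(7)]
1925 = n/2 × [28 + 7n - 7]
3850 = n × [21 + 7n]
7n² + (21)n - 3850 = 0
Discriminant: Δ = (21)² - 4(7)(-3850) = 441 + 107800 = 108241
√Δ = 329
n = [-(21) + √Δ] / (2·7) = (-21 + 329) / 14 = 308 / 14 = 22
(The negative root is discarded since n must be a positive integer.)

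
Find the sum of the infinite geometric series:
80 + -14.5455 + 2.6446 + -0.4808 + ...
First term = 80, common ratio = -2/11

For |r| < 1, S = a / (1 - r)
S = 80 / (1 - (-2/11))
S = 80 / (13/11)
S = 880/13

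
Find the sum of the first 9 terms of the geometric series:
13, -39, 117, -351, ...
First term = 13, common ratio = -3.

Sₙ = a(1 - rⁿ) / (1 - r)
S_9 = 13(1 - (-3)^9) / (1 - (-3))
S_9 = 13(1 - (-19683)) / (4)
S_9 = 63973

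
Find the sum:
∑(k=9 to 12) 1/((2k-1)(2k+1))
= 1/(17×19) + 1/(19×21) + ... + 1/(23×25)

Partial fractions: 1/((2k-1)(2k+1)) = (1/2)[1/(2k-1) - 1/(2k+1)]
The series telescopes:
= (1/2)[1/17 - 1/25]
= 4/425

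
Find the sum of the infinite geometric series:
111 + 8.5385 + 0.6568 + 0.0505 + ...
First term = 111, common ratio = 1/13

For |r| < 1, S = a / (1 - r)
S = 111 / (1 - (1/13))
S = 111 / (12/13)
S = 481/4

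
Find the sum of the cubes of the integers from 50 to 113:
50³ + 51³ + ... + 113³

Use ∑_{k=1}^{n} k³ = [n(n+1)/2]², then subtract the first 49 terms.
∑_{k=1}^{113} k³ = [113×114/2]² = 6441² = 41486481
∑_{k=1}^{49} k³ = [49×50/2]² = 1225² = 1500625
∑_{k=50}^{113} k³ = 41486481 - 1500625 = 39985856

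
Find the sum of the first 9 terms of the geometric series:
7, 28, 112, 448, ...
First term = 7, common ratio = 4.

Sₙ = a(1 - rⁿ) / (1 - r)
S_9 = 7(1 - 4^9) / (1 - 4)
S_9 = 7(1 - 262144) / (-3)
S_9 = 611667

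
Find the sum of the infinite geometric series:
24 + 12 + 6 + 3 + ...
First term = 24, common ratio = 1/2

For |r| < 1, S = a / (1 - r)
S = 24 / (1 - (1/2))
S = 24 / (1/2)
S = 48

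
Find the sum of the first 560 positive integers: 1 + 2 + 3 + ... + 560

Formula: ∑k = n(n+1)/2
= 560×561/2
= 314160/2
= 157080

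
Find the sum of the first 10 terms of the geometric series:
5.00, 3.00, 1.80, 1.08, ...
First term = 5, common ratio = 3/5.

Sₙ = a(1 - rⁿ) / (1 - r)
S_10 = 5(1 - (3/5)^10) / (1 - (3/5))
S_10 = 5(1 - (59049/9765625)) / (2/5)
S_10 = 4853288/390625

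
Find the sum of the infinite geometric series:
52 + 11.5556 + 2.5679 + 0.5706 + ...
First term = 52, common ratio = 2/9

For |r| < 1, S = a / (1 - r)
S = 52 / (1 - (2/9))
S = 52 / (7/9)
S = 468/7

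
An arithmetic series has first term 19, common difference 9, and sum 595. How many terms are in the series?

Using S = n/2 × [2a + (n-1)d]
595 = n/2 × [2(19) + (n-1)(9)]
595 = n/2 × [38 + 9n - 9]
1190 = n × [29 + 9n]
9n² + (29)n - 1190 = 0
Discriminant: Δ = (29)² - 4(9)(-1190) = 841 + 42840 = 43681
√Δ = 209
n = [-(29) + √Δ] / (2·9) = (-29 + 209) / 18 = 180 / 18 = 10
(The negative root is discarded since n must be a positive integer.)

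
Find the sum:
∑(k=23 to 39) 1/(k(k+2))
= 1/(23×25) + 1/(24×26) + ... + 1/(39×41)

Partial fractions: 1/(k(k+2)) = (1/2)[1/k - 1/(k+2)]
Telescoping leaves the first two and last two terms:
= (1/2)[1/23 + 1/24 - 1/40 - 1/41]
= 2023/113160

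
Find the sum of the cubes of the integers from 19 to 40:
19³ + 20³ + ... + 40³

Use ∑_{k=1}^{n} k³ = [n(n+1)/2]², then subtract the first 18 terms.
∑_{k=1}^{40} k³ = [40×41/2]² = 820² = 672400
∑_{k=1}^{18} k³ = [18×19/2]² = 171² = 29241
∑_{k=19}^{40} k³ = 672400 - 29241 = 643159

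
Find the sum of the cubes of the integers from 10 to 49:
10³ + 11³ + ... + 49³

Use ∑_{k=1}^{n} k³ = [n(n+1)/2]², then subtract the first 9 terms.
∑_{k=1}^{49} k³ = [49×50/2]² = 1225² = 1500625
∑_{k=1}^{9} k³ = [9×10/2]² = 45² = 2025
∑_{k=10}^{49} k³ = 1500625 - 2025 = 1498600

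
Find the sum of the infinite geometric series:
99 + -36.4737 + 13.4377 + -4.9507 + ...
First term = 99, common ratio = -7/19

For |r| < 1, S = a / (1 - r)
S = 99 / (1 - (-7/19))
S = 99 / (26/19)
S = 1881/26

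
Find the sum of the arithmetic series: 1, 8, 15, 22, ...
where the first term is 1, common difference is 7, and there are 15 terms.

Sₙ = n/2 × (first + last)
Last term = a + (n-1)d = 1 + (15-1)×7 = 99
S_15 = 15/2 × (1 + 99)
S_15 = 15/2 × 100 = 750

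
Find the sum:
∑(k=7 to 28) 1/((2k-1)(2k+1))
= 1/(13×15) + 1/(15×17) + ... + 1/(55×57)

Partial fractions: 1/((2k-1)(2k+1)) = (1/2)[1/(2k-1) - 1/(2k+1)]
The series telescopes:
= (1/2)[1/13 - 1/57]
= 22/741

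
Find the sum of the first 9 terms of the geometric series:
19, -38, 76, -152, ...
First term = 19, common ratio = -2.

Sₙ = a(1 - rⁿ) / (1 - r)
S_9 = 19(1 - (-2)^9) / (1 - (-2))
S_9 = 19(1 - (-512)) / (3)
S_9 = 3249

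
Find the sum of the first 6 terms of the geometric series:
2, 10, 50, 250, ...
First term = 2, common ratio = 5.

Sₙ = a(1 - rⁿ) / (1 - r)
S_6 = 2(1 - 5^6) / (1 - 5)
S_6 = 2(1 - 15625) / (-4)
S_6 = 7812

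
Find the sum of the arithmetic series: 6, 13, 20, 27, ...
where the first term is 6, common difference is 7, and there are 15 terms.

Sₙ = n/2 × (first + last)
Last term = a + (n-1)d = 6 + (15-1)×7 = 104
S_15 = 15/2 × (6 + 104)
S_15 = 15/2 × 110 = 825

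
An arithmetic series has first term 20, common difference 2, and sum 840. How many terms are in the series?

Using S = n/2 × [2a + (n-1)d]
840 = n/2 × [2(20) + (n-1)(2)]
840 = n/2 × [40 + 2n - 2]
1680 = n × [38 + 2n]
2n² + (38)n - 1680 = 0
Discriminant: Δ = (38)² - 4(2)(-1680) = 1444 + 13440 = 14884
√Δ = 122
n = [-(38) + √Δ] / (2·2) = (-38 + 122) / 4 = 84 / 4 = 21
(The negative root is discarded since n must be a positive integer.)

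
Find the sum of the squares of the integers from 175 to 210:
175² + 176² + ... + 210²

Use ∑_{k=1}^{n} k² = n(n+1)(2n+1)/6, then subtract the first 174 terms.
∑_{k=1}^{210} k² = 210×211×421/6 = 3109085
∑_{k=1}^{174} k² = 174×175×349/6 = 1771175
∑_{k=175}^{210} k² = 3109085 - 1771175 = 1337910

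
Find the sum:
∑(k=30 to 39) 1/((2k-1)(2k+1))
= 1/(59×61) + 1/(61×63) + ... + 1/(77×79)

Partial fractions: 1/((2k-1)(2k+1)) = (1/2)[1/(2k-1) - 1/(2k+1)]
The series telescopes:
= (1/2)[1/59 - 1/79]
= 10/4661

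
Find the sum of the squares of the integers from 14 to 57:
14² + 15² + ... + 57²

Use ∑_{k=1}^{n} k² = n(n+1)(2n+1)/6, then subtract the first 13 terms.
∑_{k=1}^{57} k² = 57×58×115/6 = 63365
∑_{k=1}^{13} k² = 13×14×27/6 = 819
∑_{k=14}^{57} k² = 63365 - 819 = 62546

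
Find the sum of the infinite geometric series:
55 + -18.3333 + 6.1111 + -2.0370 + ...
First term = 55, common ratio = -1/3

For |r| < 1, S = a / (1 - r)
S = 55 / (1 - (-1/3))
S = 55 / (4/3)
S = 165/4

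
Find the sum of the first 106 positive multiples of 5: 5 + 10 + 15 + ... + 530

Factor out 5: = 5(1 + 2 + ... + 106) = 5 × n(n+1)/2
= 5 × 106×107/2
= 5 × 5671
= 28355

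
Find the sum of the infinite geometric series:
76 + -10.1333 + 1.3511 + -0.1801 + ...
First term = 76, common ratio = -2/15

For |r| < 1, S = a / (1 - r)
S = 76 / (1 - (-2/15))
S = 76 / (17/15)
S = 1140/17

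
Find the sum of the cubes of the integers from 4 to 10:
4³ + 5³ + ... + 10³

Use ∑_{k=1}^{n} k³ = [n(n+1)/2]², then subtract the first 3 terms.
∑_{k=1}^{10} k³ = [10×11/2]² = 55² = 3025
∑_{k=1}^{3} k³ = [3×4/2]² = 6² = 36
∑_{k=4}^{10} k³ = 3025 - 36 = 2989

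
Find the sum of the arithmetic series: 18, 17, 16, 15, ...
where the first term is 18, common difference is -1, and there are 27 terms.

Sₙ = n/2 × (first + last)
Last term = a + (n-1)d = 18 + (27-1)×(-1) = -8
S_27 = 27/2 × (18 + (-8))
S_27 = 27/2 × 10 = 135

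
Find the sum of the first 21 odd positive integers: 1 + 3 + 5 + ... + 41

Sum of first n odd numbers = n²
= 21²
= 441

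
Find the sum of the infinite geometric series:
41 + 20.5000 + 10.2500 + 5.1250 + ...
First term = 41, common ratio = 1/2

For |r| < 1, S = a / (1 - r)
S = 41 / (1 - (1/2))
S = 41 / (1/2)
S = 82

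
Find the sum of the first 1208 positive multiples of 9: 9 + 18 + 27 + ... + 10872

Factor out 9: = 9(1 + 2 + ... + 1208) = 9 × n(n+1)/2
= 9 × 1208×1209/2
= 9 × 730236
= 6572124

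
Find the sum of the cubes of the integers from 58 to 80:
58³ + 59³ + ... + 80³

Use ∑_{k=1}^{n} k³ = [n(n+1)/2]², then subtract the first 57 terms.
∑_{k=1}^{80} k³ = [80×81/2]² = 3240² = 10497600
∑_{k=1}^{57} k³ = [57×58/2]² = 1653² = 2732409
∑_{k=58}^{80} k³ = 10497600 - 2732409 = 7765191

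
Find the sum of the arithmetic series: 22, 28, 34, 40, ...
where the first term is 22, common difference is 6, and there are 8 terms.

Sₙ = n/2 × (first + last)
Last term = a + (n-1)d = 22 + (8-1)×6 = 64
S_8 = 8/2 × (22 + 64)
S_8 = 8/2 × 86 = 344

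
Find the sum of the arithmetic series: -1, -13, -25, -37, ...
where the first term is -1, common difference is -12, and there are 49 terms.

Sₙ = n/2 × (first + last)
Last term = a + (n-1)d = -1 + (49-1)×(-12) = -577
S_49 = 49/2 × (-1 + (-577))
S_49 = 49/2 × (-578) = -14161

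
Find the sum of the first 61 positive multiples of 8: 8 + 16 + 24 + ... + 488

Factor out 8: = 8(1 + 2 + ... + 61) = 8 × n(n+1)/2
= 8 × 61×62/2
= 8 × 1891
= 15128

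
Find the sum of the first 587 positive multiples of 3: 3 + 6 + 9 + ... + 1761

Factor out 3: = 3(1 + 2 + ... + 587) = 3 × n(n+1)/2
= 3 × 587×588/2
= 3 × 172578
= 517734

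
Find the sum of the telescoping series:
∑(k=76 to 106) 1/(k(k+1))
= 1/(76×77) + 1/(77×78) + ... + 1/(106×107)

Partial fractions: 1/(k(k+1)) = 1/k - 1/(k+1)
The series telescopes:
= (1/76 - 1/77) + (1/77 - 1/78) + ... + (1/106 - 1/107)
= 1/76 - 1/107
= 31/8132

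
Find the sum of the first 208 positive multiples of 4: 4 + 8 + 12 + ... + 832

Factor out 4: = 4(1 + 2 + ... + 208) = 4 × n(n+1)/2
= 4 × 208×209/2
= 4 × 21736
= 86944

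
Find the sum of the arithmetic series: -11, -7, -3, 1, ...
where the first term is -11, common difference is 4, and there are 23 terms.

Sₙ = n/2 × (first + last)
Last term = a + (n-1)d = -11 + (23-1)×4 = 77
S_23 = 23/2 × (-11 + 77)
S_23 = 23/2 × 66 = 759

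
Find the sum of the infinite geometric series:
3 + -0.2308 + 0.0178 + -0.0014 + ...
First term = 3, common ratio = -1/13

For |r| < 1, S = a / (1 - r)
S = 3 / (1 - (-1/13))
S = 3 / (14/13)
S = 39/14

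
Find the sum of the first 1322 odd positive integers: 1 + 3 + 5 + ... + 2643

Sum of first n odd numbers = n²
= 1322²
= 1747684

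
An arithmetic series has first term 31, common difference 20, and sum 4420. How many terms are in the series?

Using S = n/2 × [2a + (n-1)d]
4420 = n/2 × [2(31) + (n-1)(20)]
4420 = n/2 × [62 + 20n - 20]
8840 = n × [42 + 20n]
20n² + (42)n - 8840 = 0
Discriminant: Δ = (42)² - 4(20)(-8840) = 1764 + 707200 = 708964
√Δ = 842
n = [-(42) + √Δ] / (2·20) = (-42 + 842) / 40 = 800 / 40 = 20
(The negative root is discarded since n must be a positive integer.)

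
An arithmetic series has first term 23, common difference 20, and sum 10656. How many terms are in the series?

Using S = n/2 × [2a + (n-1)d]
10656 = n/2 × [2(23) + (n-1)(20)]
10656 = n/2 × [46 + 20n - 20]
21312 = n × [26 + 20n]
20n² + (26)n - 21312 = 0
Discriminant: Δ = (26)² - 4(20)(-21312) = 676 + 1704960 = 1705636
√Δ = 1306
n = [-(26) + √Δ] / (2·20) = (-26 + 1306) / 40 = 1280 / 40 = 32
(The negative root is discarded since n must be a positive integer.)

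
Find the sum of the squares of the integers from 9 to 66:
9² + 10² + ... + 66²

Use ∑_{k=1}^{n} k² = n(n+1)(2n+1)/6, then subtract the first 8 terms.
∑_{k=1}^{66} k² = 66×67×133/6 = 98021
∑_{k=1}^{8} k² = 8×9×17/6 = 204
∑_{k=9}^{66} k² = 98021 - 204 = 97817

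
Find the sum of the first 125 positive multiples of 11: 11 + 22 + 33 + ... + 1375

Factor out 11: = 11(1 + 2 + ... + 125) = 11 × n(n+1)/2
= 11 × 125×126/2
= 11 × 7875
= 86625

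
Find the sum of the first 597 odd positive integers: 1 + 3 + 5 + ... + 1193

Sum of first n odd numbers = n²
= 597²
= 356409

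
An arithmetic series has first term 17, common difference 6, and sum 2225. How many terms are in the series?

Using S = n/2 × [2a + (n-1)d]
2225 = n/2 × [2(17) + (n-1)(6)]
2225 = n/2 × [34 + 6n - 6]
4450 = n × [28 + 6n]
6n² + (28)n - 4450 = 0
Discriminant: Δ = (28)² - 4(6)(-4450) = 784 + 106800 = 107584
√Δ = 328
n = [-(28) + √Δ] / (2·6) = (-28 + 328) / 12 = 300 / 12 = 25
(The negative root is discarded since n must be a positive integer.)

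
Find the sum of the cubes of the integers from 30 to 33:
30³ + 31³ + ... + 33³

Use ∑_{k=1}^{n} k³ = [n(n+1)/2]², then subtract the first 29 terms.
∑_{k=1}^{33} k³ = [33×34/2]² = 561² = 314721
∑_{k=1}^{29} k³ = [29×30/2]² = 435² = 189225
∑_{k=30}^{33} k³ = 314721 - 189225 = 125496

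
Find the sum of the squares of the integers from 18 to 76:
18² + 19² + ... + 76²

Use ∑_{k=1}^{n} k² = n(n+1)(2n+1)/6, then subtract the first 17 terms.
∑_{k=1}^{76} k² = 76×77×153/6 = 149226
∑_{k=1}^{17} k² = 17×18×35/6 = 1785
∑_{k=18}^{76} k² = 149226 - 1785 = 147441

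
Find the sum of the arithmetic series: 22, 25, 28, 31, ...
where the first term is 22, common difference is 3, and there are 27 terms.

Sₙ = n/2 × (first + last)
Last term = a + (n-1)d = 22 + (27-1)×3 = 100
S_27 = 27/2 × (22 + 100)
S_27 = 27/2 × 122 = 1647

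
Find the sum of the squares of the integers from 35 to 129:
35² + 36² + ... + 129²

Use ∑_{k=1}^{n} k² = n(n+1)(2n+1)/6, then subtract the first 34 terms.
∑_{k=1}^{129} k² = 129×130×259/6 = 723905
∑_{k=1}^{34} k² = 34×35×69/6 = 13685
∑_{k=35}^{129} k² = 723905 - 13685 = 710220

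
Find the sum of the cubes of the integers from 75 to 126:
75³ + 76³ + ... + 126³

Use ∑_{k=1}^{n} k³ = [n(n+1)/2]², then subtract the first 74 terms.
∑_{k=1}^{126} k³ = [126×127/2]² = 8001² = 64016001
∑_{k=1}^{74} k³ = [74×75/2]² = 2775² = 7700625
∑_{k=75}^{126} k³ = 64016001 - 7700625 = 56315376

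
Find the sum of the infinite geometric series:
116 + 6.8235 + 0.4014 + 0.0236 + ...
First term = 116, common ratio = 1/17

For |r| < 1, S = a / (1 - r)
S = 116 / (1 - (1/17))
S = 116 / (16/17)
S = 493/4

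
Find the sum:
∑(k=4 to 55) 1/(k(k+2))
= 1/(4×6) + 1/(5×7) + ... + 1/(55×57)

Partial fractions: 1/(k(k+2)) = (1/2)[1/k - 1/(k+2)]
Telescoping leaves the first two and last two terms:
= (1/2)[1/4 + 1/5 - 1/56 - 1/57]
= 6617/31920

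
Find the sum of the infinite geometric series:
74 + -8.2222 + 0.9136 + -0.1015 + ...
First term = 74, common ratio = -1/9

For |r| < 1, S = a / (1 - r)
S = 74 / (1 - (-1/9))
S = 74 / (10/9)
S = 333/5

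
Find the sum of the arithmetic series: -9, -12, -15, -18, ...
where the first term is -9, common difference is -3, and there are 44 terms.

Sₙ = n/2 × (first + last)
Last term = a + (n-1)d = -9 + (44-1)×(-3) = -138
S_44 = 44/2 × (-9 + (-138))
S_44 = 44/2 × (-147) = -3234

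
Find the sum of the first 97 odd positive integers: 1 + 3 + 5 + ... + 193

Sum of first n odd numbers = n²
= 97²
= 9409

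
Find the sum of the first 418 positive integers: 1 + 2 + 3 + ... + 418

Formula: ∑k = n(n+1)/2
= 418×419/2
= 175142/2
= 87571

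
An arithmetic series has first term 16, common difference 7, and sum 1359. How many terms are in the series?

Using S = n/2 × [2a + (n-1)d]
1359 = n/2 × [2(16) + (n-1)(7)]
1359 = n/2 × [32 + 7n - 7]
2718 = n × [25 + 7n]
7n² + (25)n - 2718 = 0
Discriminant: Δ = (25)² - 4(7)(-2718) = 625 + 76104 = 76729
√Δ = 277
n = [-(25) + √Δ] / (2·7) = (-25 + 277) / 14 = 252 / 14 = 18
(The negative root is discarded since n must be a positive integer.)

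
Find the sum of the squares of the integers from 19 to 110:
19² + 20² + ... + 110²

Use ∑_{k=1}^{n} k² = n(n+1)(2n+1)/6, then subtract the first 18 terms.
∑_{k=1}^{110} k² = 110×111×221/6 = 449735
∑_{k=1}^{18} k² = 18×19×37/6 = 2109
∑_{k=19}^{110} k² = 449735 - 2109 = 447626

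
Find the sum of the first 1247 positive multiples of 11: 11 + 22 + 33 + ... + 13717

Factor out 11: = 11(1 + 2 + ... + 1247) = 11 × n(n+1)/2
= 11 × 1247×1248/2
= 11 × 778128
= 8559408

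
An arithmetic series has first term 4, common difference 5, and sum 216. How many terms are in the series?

Using S = n/2 × [2a + (n-1)d]
216 = n/2 × [2(4) + (n-1)(5)]
216 = n/2 × [8 + 5n - 5]
432 = n × [3 + 5n]
5n² + (3)n - 432 = 0
Discriminant: Δ = (3)² - 4(5)(-432) = 9 + 8640 = 8649
√Δ = 93
n = [-(3) + √Δ] / (2·5) = (-3 + 93) / 10 = 90 / 10 = 9
(The negative root is discarded since n must be a positive integer.)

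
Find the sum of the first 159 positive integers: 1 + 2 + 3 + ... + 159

Formula: ∑k = n(n+1)/2
= 159×160/2
= 25440/2
= 12720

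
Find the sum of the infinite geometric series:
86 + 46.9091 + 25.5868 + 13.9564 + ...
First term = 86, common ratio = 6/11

For |r| < 1, S = a / (1 - r)
S = 86 / (1 - (6/11))
S = 86 / (5/11)
S = 946/5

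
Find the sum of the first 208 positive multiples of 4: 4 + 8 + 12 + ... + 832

Factor out 4: = 4(1 + 2 + ... + 208) = 4 × n(n+1)/2
= 4 × 208×209/2
= 4 × 21736
= 86944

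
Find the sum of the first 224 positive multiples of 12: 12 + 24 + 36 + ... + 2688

Factor out 12: = 12(1 + 2 + ... + 224) = 12 × n(n+1)/2
= 12 × 224×225/2
= 12 × 25200
= 302400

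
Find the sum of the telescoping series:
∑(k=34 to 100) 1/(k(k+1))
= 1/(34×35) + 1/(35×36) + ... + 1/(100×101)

Partial fractions: 1/(k(k+1)) = 1/k - 1/(k+1)
The series telescopes:
= (1/34 - 1/35) + (1/35 - 1/36) + ... + (1/100 - 1/101)
= 1/34 - 1/101
= 67/3434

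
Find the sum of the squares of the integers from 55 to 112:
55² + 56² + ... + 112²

Use ∑_{k=1}^{n} k² = n(n+1)(2n+1)/6, then subtract the first 54 terms.
∑_{k=1}^{112} k² = 112×113×225/6 = 474600
∑_{k=1}^{54} k² = 54×55×109/6 = 53955
∑_{k=55}^{112} k² = 474600 - 53955 = 420645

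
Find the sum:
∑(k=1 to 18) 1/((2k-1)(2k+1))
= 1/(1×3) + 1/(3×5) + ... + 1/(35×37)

Partial fractions: 1/((2k-1)(2k+1)) = (1/2)[1/(2k-1) - 1/(2k+1)]
The series telescopes:
= (1/2)[1/1 - 1/37]
= 18/37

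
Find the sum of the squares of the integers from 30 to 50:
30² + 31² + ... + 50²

Use ∑_{k=1}^{n} k² = n(n+1)(2n+1)/6, then subtract the first 29 terms.
∑_{k=1}^{50} k² = 50×51×101/6 = 42925
∑_{k=1}^{29} k² = 29×30×59/6 = 8555
∑_{k=30}^{50} k² = 42925 - 8555 = 34370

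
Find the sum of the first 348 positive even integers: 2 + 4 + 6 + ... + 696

Sum of first n even numbers = n(n+1)
= 348×349
= 121452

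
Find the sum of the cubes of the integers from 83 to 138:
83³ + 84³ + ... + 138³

Use ∑_{k=1}^{n} k³ = [n(n+1)/2]², then subtract the first 82 terms.
∑_{k=1}^{138} k³ = [138×139/2]² = 9591² = 91987281
∑_{k=1}^{82} k³ = [82×83/2]² = 3403² = 11580409
∑_{k=83}^{138} k³ = 91987281 - 11580409 = 80406872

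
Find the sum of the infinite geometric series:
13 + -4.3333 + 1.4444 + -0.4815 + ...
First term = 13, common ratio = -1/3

For |r| < 1, S = a / (1 - r)
S = 13 / (1 - (-1/3))
S = 13 / (4/3)
S = 39/4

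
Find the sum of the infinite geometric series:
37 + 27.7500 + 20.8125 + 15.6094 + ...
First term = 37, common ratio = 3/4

For |r| < 1, S = a / (1 - r)
S = 37 / (1 - (3/4))
S = 37 / (1/4)
S = 148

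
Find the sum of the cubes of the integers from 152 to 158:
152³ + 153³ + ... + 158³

Use ∑_{k=1}^{n} k³ = [n(n+1)/2]², then subtract the first 151 terms.
∑_{k=1}^{158} k³ = [158×159/2]² = 12561² = 157778721
∑_{k=1}^{151} k³ = [151×152/2]² = 11476² = 131698576
∑_{k=152}^{158} k³ = 157778721 - 131698576 = 26080145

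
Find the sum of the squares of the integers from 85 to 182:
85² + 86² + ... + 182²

Use ∑_{k=1}^{n} k² = n(n+1)(2n+1)/6, then subtract the first 84 terms.
∑_{k=1}^{182} k² = 182×183×365/6 = 2026115
∑_{k=1}^{84} k² = 84×85×169/6 = 201110
∑_{k=85}^{182} k² = 2026115 - 201110 = 1825005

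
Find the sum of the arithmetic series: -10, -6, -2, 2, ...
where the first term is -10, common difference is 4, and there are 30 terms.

Sₙ = n/2 × (first + last)
Last term = a + (n-1)d = -10 + (30-1)×4 = 106
S_30 = 30/2 × (-10 + 106)
S_30 = 30/2 × 96 = 1440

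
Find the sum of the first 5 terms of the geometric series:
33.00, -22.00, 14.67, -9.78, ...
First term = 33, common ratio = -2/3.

Sₙ = a(1 - rⁿ) / (1 - r)
S_5 = 33(1 - (-2/3)^5) / (1 - (-2/3))
S_5 = 33(1 - (-32/243)) / (5/3)
S_5 = 605/27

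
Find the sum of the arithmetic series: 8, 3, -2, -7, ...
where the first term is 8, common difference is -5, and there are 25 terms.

Sₙ = n/2 × (first + last)
Last term = a + (n-1)d = 8 + (25-1)×(-5) = -112
S_25 = 25/2 × (8 + (-112))
S_25 = 25/2 × (-104) = -1300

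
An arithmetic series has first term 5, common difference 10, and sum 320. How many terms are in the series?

Using S = n/2 × [2a + (n-1)d]
320 = n/2 × [2(5) + (n-1)(10)]
320 = n/2 × [10 + 10n - 10]
640 = n × [0 + 10n]
10n² + (0)n - 640 = 0
Discriminant: Δ = (0)² - 4(10)(-640) = 0 + 25600 = 25600
√Δ = 160
n = [-(0) + √Δ] / (2·10) = (0 + 160) / 20 = 160 / 20 = 8
(The negative root is discarded since n must be a positive integer.)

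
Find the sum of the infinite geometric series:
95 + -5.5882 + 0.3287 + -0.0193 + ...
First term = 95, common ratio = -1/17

For |r| < 1, S = a / (1 - r)
S = 95 / (1 - (-1/17))
S = 95 / (18/17)
S = 1615/18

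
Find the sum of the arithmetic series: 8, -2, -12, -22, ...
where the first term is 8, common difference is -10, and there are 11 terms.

Sₙ = n/2 × (first + last)
Last term = a + (n-1)d = 8 + (11-1)×(-10) = -92
S_11 = 11/2 × (8 + (-92))
S_11 = 11/2 × (-84) = -462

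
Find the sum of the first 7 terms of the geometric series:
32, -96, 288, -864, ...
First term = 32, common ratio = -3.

Sₙ = a(1 - rⁿ) / (1 - r)
S_7 = 32(1 - (-3)^7) / (1 - (-3))
S_7 = 32(1 - (-2187)) / (4)
S_7 = 17504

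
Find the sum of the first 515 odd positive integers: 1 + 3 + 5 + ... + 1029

Sum of first n odd numbers = n²
= 515²
= 265225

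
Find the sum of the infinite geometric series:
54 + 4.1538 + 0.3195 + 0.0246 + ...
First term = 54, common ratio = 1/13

For |r| < 1, S = a / (1 - r)
S = 54 / (1 - (1/13))
S = 54 / (12/13)
S = 117/2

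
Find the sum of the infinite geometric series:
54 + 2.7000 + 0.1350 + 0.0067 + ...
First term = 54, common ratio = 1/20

For |r| < 1, S = a / (1 - r)
S = 54 / (1 - (1/20))
S = 54 / (19/20)
S = 1080/19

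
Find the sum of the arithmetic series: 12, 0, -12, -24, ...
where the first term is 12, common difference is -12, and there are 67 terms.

Sₙ = n/2 × (first + last)
Last term = a + (n-1)d = 12 + (67-1)×(-12) = -780
S_67 = 67/2 × (12 + (-780))
S_67 = 67/2 × (-768) = -25728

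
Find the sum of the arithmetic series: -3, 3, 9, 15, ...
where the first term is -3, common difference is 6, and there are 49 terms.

Sₙ = n/2 × (first + last)
Last term = a + (n-1)d = -3 + (49-1)×6 = 285
S_49 = 49/2 × (-3 + 285)
S_49 = 49/2 × 282 = 6909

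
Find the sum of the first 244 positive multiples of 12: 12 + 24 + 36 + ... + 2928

Factor out 12: = 12(1 + 2 + ... + 244) = 12 × n(n+1)/2
= 12 × 244×245/2
= 12 × 29890
= 358680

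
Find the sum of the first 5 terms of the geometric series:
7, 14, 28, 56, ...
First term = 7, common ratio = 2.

Sₙ = a(1 - rⁿ) / (1 - r)
S_5 = 7(1 - 2^5) / (1 - 2)
S_5 = 7(1 - 32) / (-1)
S_5 = 217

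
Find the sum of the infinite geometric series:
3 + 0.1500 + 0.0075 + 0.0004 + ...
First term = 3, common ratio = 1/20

For |r| < 1, S = a / (1 - r)
S = 3 / (1 - (1/20))
S = 3 / (19/20)
S = 60/19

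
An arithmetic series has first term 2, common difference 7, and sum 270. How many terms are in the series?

Using S = n/2 × [2a + (n-1)d]
270 = n/2 × [2(2) + (n-1)(7)]
270 = n/2 × [4 + 7n - 7]
540 = n × [-3 + 7n]
7n² + (-3)n - 540 = 0
Discriminant: Δ = (-3)² - 4(7)(-540) = 9 + 15120 = 15129
√Δ = 123
n = [-(-3) + √Δ] / (2·7) = (3 + 123) / 14 = 126 / 14 = 9
(The negative root is discarded since n must be a positive integer.)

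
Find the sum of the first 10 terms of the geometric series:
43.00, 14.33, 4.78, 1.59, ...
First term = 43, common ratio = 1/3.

Sₙ = a(1 - rⁿ) / (1 - r)
S_10 = 43(1 - (1/3)^10) / (1 - (1/3))
S_10 = 43(1 - (1/59049)) / (2/3)
S_10 = 1269532/19683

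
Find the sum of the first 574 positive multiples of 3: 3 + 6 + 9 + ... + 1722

Factor out 3: = 3(1 + 2 + ... + 574) = 3 × n(n+1)/2
= 3 × 574×575/2
= 3 × 165025
= 495075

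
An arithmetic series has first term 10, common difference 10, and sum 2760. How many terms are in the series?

Using S = n/2 × [2a + (n-1)d]
2760 = n/2 × [2(10) + (n-1)(10)]
2760 = n/2 × [20 + 10n - 10]
5520 = n × [10 + 10n]
10n² + (10)n - 5520 = 0
Discriminant: Δ = (10)² - 4(10)(-5520) = 100 + 220800 = 220900
√Δ = 470
n = [-(10) + √Δ] / (2·10) = (-10 + 470) / 20 = 460 / 20 = 23
(The negative root is discarded since n must be a positive integer.)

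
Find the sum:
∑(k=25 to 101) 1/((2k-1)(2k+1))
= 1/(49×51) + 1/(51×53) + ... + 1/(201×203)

Partial fractions: 1/((2k-1)(2k+1)) = (1/2)[1/(2k-1) - 1/(2k+1)]
The series telescopes:
= (1/2)[1/49 - 1/203]
= 11/1421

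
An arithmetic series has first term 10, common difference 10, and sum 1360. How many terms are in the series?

Using S = n/2 × [2a + (n-1)d]
1360 = n/2 × [2(10) + (n-1)(10)]
1360 = n/2 × [20 + 10n - 10]
2720 = n × [10 + 10n]
10n² + (10)n - 2720 = 0
Discriminant: Δ = (10)² - 4(10)(-2720) = 100 + 108800 = 108900
√Δ = 330
n = [-(10) + √Δ] / (2·10) = (-10 + 330) / 20 = 320 / 20 = 16
(The negative root is discarded since n must be a positive integer.)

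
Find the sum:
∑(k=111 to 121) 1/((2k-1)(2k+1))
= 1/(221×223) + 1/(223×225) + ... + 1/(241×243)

Partial fractions: 1/((2k-1)(2k+1)) = (1/2)[1/(2k-1) - 1/(2k+1)]
The series telescopes:
= (1/2)[1/221 - 1/243]
= 11/53703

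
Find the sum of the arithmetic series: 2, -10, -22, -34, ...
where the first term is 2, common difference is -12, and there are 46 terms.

Sₙ = n/2 × (first + last)
Last term = a + (n-1)d = 2 + (46-1)×(-12) = -538
S_46 = 46/2 × (2 + (-538))
S_46 = 46/2 × (-536) = -12328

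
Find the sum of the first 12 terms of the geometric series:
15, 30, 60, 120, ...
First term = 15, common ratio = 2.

Sₙ = a(1 - rⁿ) / (1 - r)
S_12 = 15(1 - 2^12) / (1 - 2)
S_12 = 15(1 - 4096) / (-1)
S_12 = 61425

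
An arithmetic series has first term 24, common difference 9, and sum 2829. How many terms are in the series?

Using S = n/2 × [2a + (n-1)d]
2829 = n/2 × [2(24) + (n-1)(9)]
2829 = n/2 × [48 + 9n - 9]
5658 = n × [39 + 9n]
9n² + (39)n - 5658 = 0
Discriminant: Δ = (39)² - 4(9)(-5658) = 1521 + 203688 = 205209
√Δ = 453
n = [-(39) + √Δ] / (2·9) = (-39 + 453) / 18 = 414 / 18 = 23
(The negative root is discarded since n must be a positive integer.)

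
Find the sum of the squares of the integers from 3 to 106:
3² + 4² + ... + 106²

Use ∑_{k=1}^{n} k² = n(n+1)(2n+1)/6, then subtract the first 2 terms.
∑_{k=1}^{106} k² = 106×107×213/6 = 402641
∑_{k=1}^{2} k² = 2×3×5/6 = 5
∑_{k=3}^{106} k² = 402641 - 5 = 402636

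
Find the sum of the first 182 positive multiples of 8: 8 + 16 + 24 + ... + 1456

Factor out 8: = 8(1 + 2 + ... + 182) = 8 × n(n+1)/2
= 8 × 182×183/2
= 8 × 16653
= 133224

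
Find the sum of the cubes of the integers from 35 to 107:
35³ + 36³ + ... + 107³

Use ∑_{k=1}^{n} k³ = [n(n+1)/2]², then subtract the first 34 terms.
∑_{k=1}^{107} k³ = [107×108/2]² = 5778² = 33385284
∑_{k=1}^{34} k³ = [34×35/2]² = 595² = 354025
∑_{k=35}^{107} k³ = 33385284 - 354025 = 33031259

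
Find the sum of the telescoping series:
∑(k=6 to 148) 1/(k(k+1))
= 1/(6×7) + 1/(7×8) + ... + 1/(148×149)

Partial fractions: 1/(k(k+1)) = 1/k - 1/(k+1)
The series telescopes:
= (1/6 - 1/7) + (1/7 - 1/8) + ... + (1/148 - 1/149)
= 1/6 - 1/149
= 143/894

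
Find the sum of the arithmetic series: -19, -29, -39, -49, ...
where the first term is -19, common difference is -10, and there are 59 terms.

Sₙ = n/2 × (first + last)
Last term = a + (n-1)d = -19 + (59-1)×(-10) = -599
S_59 = 59/2 × (-19 + (-599))
S_59 = 59/2 × (-618) = -18231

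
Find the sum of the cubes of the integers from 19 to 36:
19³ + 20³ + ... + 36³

Use ∑_{k=1}^{n} k³ = [n(n+1)/2]², then subtract the first 18 terms.
∑_{k=1}^{36} k³ = [36×37/2]² = 666² = 443556
∑_{k=1}^{18} k³ = [18×19/2]² = 171² = 29241
∑_{k=19}^{36} k³ = 443556 - 29241 = 414315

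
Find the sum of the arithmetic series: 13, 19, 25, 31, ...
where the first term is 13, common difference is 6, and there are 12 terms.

Sₙ = n/2 × (first + last)
Last term = a + (n-1)d = 13 + (12-1)×6 = 79
S_12 = 12/2 × (13 + 79)
S_12 = 12/2 × 92 = 552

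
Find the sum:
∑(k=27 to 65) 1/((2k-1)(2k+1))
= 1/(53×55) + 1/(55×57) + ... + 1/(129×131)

Partial fractions: 1/((2k-1)(2k+1)) = (1/2)[1/(2k-1) - 1/(2k+1)]
The series telescopes:
= (1/2)[1/53 - 1/131]
= 39/6943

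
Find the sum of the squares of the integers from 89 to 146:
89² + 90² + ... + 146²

Use ∑_{k=1}^{n} k² = n(n+1)(2n+1)/6, then subtract the first 88 terms.
∑_{k=1}^{146} k² = 146×147×293/6 = 1048061
∑_{k=1}^{88} k² = 88×89×177/6 = 231044
∑_{k=89}^{146} k² = 1048061 - 231044 = 817017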